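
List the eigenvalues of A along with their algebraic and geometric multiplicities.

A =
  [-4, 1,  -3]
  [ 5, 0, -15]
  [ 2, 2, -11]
λ = -5: alg = 3, geom = 2

Step 1 — factor the characteristic polynomial to read off the algebraic multiplicities:
  χ_A(x) = (x + 5)^3

Step 2 — compute geometric multiplicities via the rank-nullity identity g(λ) = n − rank(A − λI):
  rank(A − (-5)·I) = 1, so dim ker(A − (-5)·I) = n − 1 = 2

Summary:
  λ = -5: algebraic multiplicity = 3, geometric multiplicity = 2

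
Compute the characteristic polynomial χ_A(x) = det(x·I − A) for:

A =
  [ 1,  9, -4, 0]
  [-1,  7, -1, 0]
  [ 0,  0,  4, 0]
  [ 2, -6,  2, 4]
x^4 - 16*x^3 + 96*x^2 - 256*x + 256

Expanding det(x·I − A) (e.g. by cofactor expansion or by noting that A is similar to its Jordan form J, which has the same characteristic polynomial as A) gives
  χ_A(x) = x^4 - 16*x^3 + 96*x^2 - 256*x + 256
which factors as (x - 4)^4. The eigenvalues (with algebraic multiplicities) are λ = 4 with multiplicity 4.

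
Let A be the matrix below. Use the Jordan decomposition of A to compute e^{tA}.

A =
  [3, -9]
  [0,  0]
e^{tA} =
  [exp(3*t), 3 - 3*exp(3*t)]
  [0, 1]

Strategy: write A = P · J · P⁻¹ where J is a Jordan canonical form, so e^{tA} = P · e^{tJ} · P⁻¹, and e^{tJ} can be computed block-by-block.

A has Jordan form
J =
  [0, 0]
  [0, 3]
(up to reordering of blocks).

Per-block formulas:
  For a 1×1 block at λ = 0: exp(t · [0]) = [e^(0t)].
  For a 1×1 block at λ = 3: exp(t · [3]) = [e^(3t)].

After assembling e^{tJ} and conjugating by P, we get:

e^{tA} =
  [exp(3*t), 3 - 3*exp(3*t)]
  [0, 1]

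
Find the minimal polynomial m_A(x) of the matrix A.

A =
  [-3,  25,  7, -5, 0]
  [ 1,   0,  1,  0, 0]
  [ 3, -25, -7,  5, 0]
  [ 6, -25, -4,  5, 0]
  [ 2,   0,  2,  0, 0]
x^3 + 5*x^2

The characteristic polynomial is χ_A(x) = x^4*(x + 5), so the eigenvalues are known. The minimal polynomial is
  m_A(x) = Π_λ (x − λ)^{k_λ}
where k_λ is the size of the *largest* Jordan block for λ (equivalently, the smallest k with (A − λI)^k v = 0 for every generalised eigenvector v of λ).

  λ = -5: largest Jordan block has size 1, contributing (x + 5)
  λ = 0: largest Jordan block has size 2, contributing (x − 0)^2

So m_A(x) = x^2*(x + 5) = x^3 + 5*x^2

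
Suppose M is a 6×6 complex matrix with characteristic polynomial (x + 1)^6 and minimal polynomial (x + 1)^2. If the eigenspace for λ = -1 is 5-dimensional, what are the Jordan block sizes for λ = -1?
Block sizes for λ = -1: [2, 1, 1, 1, 1]

Step 1 — from the characteristic polynomial, algebraic multiplicity of λ = -1 is 6. From dim ker(M − (-1)·I) = 5, there are exactly 5 Jordan blocks for λ = -1.
Step 2 — from the minimal polynomial, the factor (x + 1)^2 tells us the largest block for λ = -1 has size 2.
Step 3 — with total size 6, 5 blocks, and largest block 2, the block sizes (in nonincreasing order) are [2, 1, 1, 1, 1].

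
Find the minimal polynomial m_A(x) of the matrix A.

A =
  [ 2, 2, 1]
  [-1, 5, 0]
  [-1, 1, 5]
x^3 - 12*x^2 + 48*x - 64

The characteristic polynomial is χ_A(x) = (x - 4)^3, so the eigenvalues are known. The minimal polynomial is
  m_A(x) = Π_λ (x − λ)^{k_λ}
where k_λ is the size of the *largest* Jordan block for λ (equivalently, the smallest k with (A − λI)^k v = 0 for every generalised eigenvector v of λ).

  λ = 4: largest Jordan block has size 3, contributing (x − 4)^3

So m_A(x) = (x - 4)^3 = x^3 - 12*x^2 + 48*x - 64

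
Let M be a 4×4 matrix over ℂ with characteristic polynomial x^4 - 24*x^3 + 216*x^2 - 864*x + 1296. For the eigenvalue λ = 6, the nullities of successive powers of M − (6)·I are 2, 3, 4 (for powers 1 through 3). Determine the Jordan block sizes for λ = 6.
Block sizes for λ = 6: [3, 1]

From the dimensions of kernels of powers, the number of Jordan blocks of size at least j is d_j − d_{j−1} where d_j = dim ker(N^j) (with d_0 = 0). Computing the differences gives [2, 1, 1].
The number of blocks of size exactly k is (#blocks of size ≥ k) − (#blocks of size ≥ k + 1), so the partition is: 1 block(s) of size 1, 1 block(s) of size 3.
In nonincreasing order the block sizes are [3, 1].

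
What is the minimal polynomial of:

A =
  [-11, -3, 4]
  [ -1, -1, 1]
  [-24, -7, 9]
x^3 + 3*x^2 + 3*x + 1

The characteristic polynomial is χ_A(x) = (x + 1)^3, so the eigenvalues are known. The minimal polynomial is
  m_A(x) = Π_λ (x − λ)^{k_λ}
where k_λ is the size of the *largest* Jordan block for λ (equivalently, the smallest k with (A − λI)^k v = 0 for every generalised eigenvector v of λ).

  λ = -1: largest Jordan block has size 3, contributing (x + 1)^3

So m_A(x) = (x + 1)^3 = x^3 + 3*x^2 + 3*x + 1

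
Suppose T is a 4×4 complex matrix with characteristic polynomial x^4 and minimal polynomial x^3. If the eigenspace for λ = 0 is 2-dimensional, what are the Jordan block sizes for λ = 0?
Block sizes for λ = 0: [3, 1]

Step 1 — from the characteristic polynomial, algebraic multiplicity of λ = 0 is 4. From dim ker(T − (0)·I) = 2, there are exactly 2 Jordan blocks for λ = 0.
Step 2 — from the minimal polynomial, the factor (x − 0)^3 tells us the largest block for λ = 0 has size 3.
Step 3 — with total size 4, 2 blocks, and largest block 3, the block sizes (in nonincreasing order) are [3, 1].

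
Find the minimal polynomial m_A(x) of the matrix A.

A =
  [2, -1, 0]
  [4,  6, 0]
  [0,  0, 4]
x^2 - 8*x + 16

The characteristic polynomial is χ_A(x) = (x - 4)^3, so the eigenvalues are known. The minimal polynomial is
  m_A(x) = Π_λ (x − λ)^{k_λ}
where k_λ is the size of the *largest* Jordan block for λ (equivalently, the smallest k with (A − λI)^k v = 0 for every generalised eigenvector v of λ).

  λ = 4: largest Jordan block has size 2, contributing (x − 4)^2

So m_A(x) = (x - 4)^2 = x^2 - 8*x + 16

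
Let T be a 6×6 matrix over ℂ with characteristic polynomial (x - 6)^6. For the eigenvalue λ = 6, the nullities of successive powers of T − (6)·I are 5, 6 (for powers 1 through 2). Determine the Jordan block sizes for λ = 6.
Block sizes for λ = 6: [2, 1, 1, 1, 1]

From the dimensions of kernels of powers, the number of Jordan blocks of size at least j is d_j − d_{j−1} where d_j = dim ker(N^j) (with d_0 = 0). Computing the differences gives [5, 1].
The number of blocks of size exactly k is (#blocks of size ≥ k) − (#blocks of size ≥ k + 1), so the partition is: 4 block(s) of size 1, 1 block(s) of size 2.
In nonincreasing order the block sizes are [2, 1, 1, 1, 1].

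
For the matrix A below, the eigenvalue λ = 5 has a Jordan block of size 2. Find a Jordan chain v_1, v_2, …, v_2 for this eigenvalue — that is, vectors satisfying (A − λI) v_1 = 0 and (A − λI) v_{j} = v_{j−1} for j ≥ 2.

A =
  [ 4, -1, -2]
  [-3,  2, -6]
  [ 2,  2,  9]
A Jordan chain for λ = 5 of length 2:
v_1 = (-1, -3, 2)ᵀ
v_2 = (1, 0, 0)ᵀ

Let N = A − (5)·I. We want v_2 with N^2 v_2 = 0 but N^1 v_2 ≠ 0; then v_{j-1} := N · v_j for j = 2, …, 2.

Pick v_2 = (1, 0, 0)ᵀ.
Then v_1 = N · v_2 = (-1, -3, 2)ᵀ.

Sanity check: (A − (5)·I) v_1 = (0, 0, 0)ᵀ = 0. ✓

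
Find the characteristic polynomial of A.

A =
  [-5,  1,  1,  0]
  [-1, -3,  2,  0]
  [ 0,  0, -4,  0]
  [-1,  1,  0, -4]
x^4 + 16*x^3 + 96*x^2 + 256*x + 256

Expanding det(x·I − A) (e.g. by cofactor expansion or by noting that A is similar to its Jordan form J, which has the same characteristic polynomial as A) gives
  χ_A(x) = x^4 + 16*x^3 + 96*x^2 + 256*x + 256
which factors as (x + 4)^4. The eigenvalues (with algebraic multiplicities) are λ = -4 with multiplicity 4.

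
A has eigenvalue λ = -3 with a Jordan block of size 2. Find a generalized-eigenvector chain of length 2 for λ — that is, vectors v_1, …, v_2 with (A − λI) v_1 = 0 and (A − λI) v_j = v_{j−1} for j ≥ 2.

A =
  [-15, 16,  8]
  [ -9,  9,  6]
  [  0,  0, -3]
A Jordan chain for λ = -3 of length 2:
v_1 = (-12, -9, 0)ᵀ
v_2 = (1, 0, 0)ᵀ

Let N = A − (-3)·I. We want v_2 with N^2 v_2 = 0 but N^1 v_2 ≠ 0; then v_{j-1} := N · v_j for j = 2, …, 2.

Pick v_2 = (1, 0, 0)ᵀ.
Then v_1 = N · v_2 = (-12, -9, 0)ᵀ.

Sanity check: (A − (-3)·I) v_1 = (0, 0, 0)ᵀ = 0. ✓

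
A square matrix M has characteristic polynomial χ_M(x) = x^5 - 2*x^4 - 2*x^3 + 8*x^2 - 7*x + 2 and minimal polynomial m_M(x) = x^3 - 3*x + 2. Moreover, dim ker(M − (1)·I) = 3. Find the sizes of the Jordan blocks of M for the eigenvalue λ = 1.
Block sizes for λ = 1: [2, 1, 1]

Step 1 — from the characteristic polynomial, algebraic multiplicity of λ = 1 is 4. From dim ker(M − (1)·I) = 3, there are exactly 3 Jordan blocks for λ = 1.
Step 2 — from the minimal polynomial, the factor (x − 1)^2 tells us the largest block for λ = 1 has size 2.
Step 3 — with total size 4, 3 blocks, and largest block 2, the block sizes (in nonincreasing order) are [2, 1, 1].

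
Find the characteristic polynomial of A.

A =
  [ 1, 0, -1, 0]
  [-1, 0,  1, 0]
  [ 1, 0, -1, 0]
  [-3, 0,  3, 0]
x^4

Expanding det(x·I − A) (e.g. by cofactor expansion or by noting that A is similar to its Jordan form J, which has the same characteristic polynomial as A) gives
  χ_A(x) = x^4
which factors as x^4. The eigenvalues (with algebraic multiplicities) are λ = 0 with multiplicity 4.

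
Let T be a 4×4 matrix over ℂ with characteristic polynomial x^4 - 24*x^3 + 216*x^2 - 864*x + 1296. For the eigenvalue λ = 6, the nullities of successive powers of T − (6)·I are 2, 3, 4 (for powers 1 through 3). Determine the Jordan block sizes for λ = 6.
Block sizes for λ = 6: [3, 1]

From the dimensions of kernels of powers, the number of Jordan blocks of size at least j is d_j − d_{j−1} where d_j = dim ker(N^j) (with d_0 = 0). Computing the differences gives [2, 1, 1].
The number of blocks of size exactly k is (#blocks of size ≥ k) − (#blocks of size ≥ k + 1), so the partition is: 1 block(s) of size 1, 1 block(s) of size 3.
In nonincreasing order the block sizes are [3, 1].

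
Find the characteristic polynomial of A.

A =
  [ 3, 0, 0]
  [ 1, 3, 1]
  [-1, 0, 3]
x^3 - 9*x^2 + 27*x - 27

Expanding det(x·I − A) (e.g. by cofactor expansion or by noting that A is similar to its Jordan form J, which has the same characteristic polynomial as A) gives
  χ_A(x) = x^3 - 9*x^2 + 27*x - 27
which factors as (x - 3)^3. The eigenvalues (with algebraic multiplicities) are λ = 3 with multiplicity 3.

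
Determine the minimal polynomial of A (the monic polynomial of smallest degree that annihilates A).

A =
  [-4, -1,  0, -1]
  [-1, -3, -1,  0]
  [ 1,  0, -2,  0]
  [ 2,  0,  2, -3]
x^3 + 9*x^2 + 27*x + 27

The characteristic polynomial is χ_A(x) = (x + 3)^4, so the eigenvalues are known. The minimal polynomial is
  m_A(x) = Π_λ (x − λ)^{k_λ}
where k_λ is the size of the *largest* Jordan block for λ (equivalently, the smallest k with (A − λI)^k v = 0 for every generalised eigenvector v of λ).

  λ = -3: largest Jordan block has size 3, contributing (x + 3)^3

So m_A(x) = (x + 3)^3 = x^3 + 9*x^2 + 27*x + 27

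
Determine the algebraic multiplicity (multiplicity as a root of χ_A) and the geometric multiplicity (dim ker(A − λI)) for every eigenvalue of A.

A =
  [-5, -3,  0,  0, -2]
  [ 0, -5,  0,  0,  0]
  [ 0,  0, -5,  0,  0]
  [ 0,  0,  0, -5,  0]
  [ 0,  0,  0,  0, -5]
λ = -5: alg = 5, geom = 4

Step 1 — factor the characteristic polynomial to read off the algebraic multiplicities:
  χ_A(x) = (x + 5)^5

Step 2 — compute geometric multiplicities via the rank-nullity identity g(λ) = n − rank(A − λI):
  rank(A − (-5)·I) = 1, so dim ker(A − (-5)·I) = n − 1 = 4

Summary:
  λ = -5: algebraic multiplicity = 5, geometric multiplicity = 4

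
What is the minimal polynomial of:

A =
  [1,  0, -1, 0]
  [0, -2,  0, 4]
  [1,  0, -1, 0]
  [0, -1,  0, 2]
x^2

The characteristic polynomial is χ_A(x) = x^4, so the eigenvalues are known. The minimal polynomial is
  m_A(x) = Π_λ (x − λ)^{k_λ}
where k_λ is the size of the *largest* Jordan block for λ (equivalently, the smallest k with (A − λI)^k v = 0 for every generalised eigenvector v of λ).

  λ = 0: largest Jordan block has size 2, contributing (x − 0)^2

So m_A(x) = x^2 = x^2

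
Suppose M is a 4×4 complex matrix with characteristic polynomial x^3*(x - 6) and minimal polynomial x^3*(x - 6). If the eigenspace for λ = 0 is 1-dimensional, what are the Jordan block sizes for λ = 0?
Block sizes for λ = 0: [3]

Step 1 — from the characteristic polynomial, algebraic multiplicity of λ = 0 is 3. From dim ker(M − (0)·I) = 1, there are exactly 1 Jordan blocks for λ = 0.
Step 2 — from the minimal polynomial, the factor (x − 0)^3 tells us the largest block for λ = 0 has size 3.
Step 3 — with total size 3, 1 blocks, and largest block 3, the block sizes (in nonincreasing order) are [3].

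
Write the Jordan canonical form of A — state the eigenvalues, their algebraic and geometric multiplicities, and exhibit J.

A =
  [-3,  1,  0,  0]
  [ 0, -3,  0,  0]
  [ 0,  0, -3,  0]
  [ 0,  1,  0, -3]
J_2(-3) ⊕ J_1(-3) ⊕ J_1(-3)

The characteristic polynomial is
  det(x·I − A) = x^4 + 12*x^3 + 54*x^2 + 108*x + 81 = (x + 3)^4

Eigenvalues and multiplicities (the geometric multiplicity of λ is n − rank(A − λI), which equals the number of Jordan blocks for λ):
  λ = -3: algebraic multiplicity = 4, geometric multiplicity = 3

Determining the block sizes for each eigenvalue:
  λ = -3: 3 blocks summing to 4 forces exactly one block of size 2 and the rest size 1 → block sizes [2, 1, 1]

Assembling the blocks gives a Jordan form
J =
  [-3,  1,  0,  0]
  [ 0, -3,  0,  0]
  [ 0,  0, -3,  0]
  [ 0,  0,  0, -3]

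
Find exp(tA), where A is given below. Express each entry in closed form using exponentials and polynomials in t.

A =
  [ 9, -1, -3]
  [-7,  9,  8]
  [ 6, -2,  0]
e^{tA} =
  [-t^2*exp(6*t) + 3*t*exp(6*t) + exp(6*t), -t*exp(6*t), t^2*exp(6*t)/2 - 3*t*exp(6*t)]
  [3*t^2*exp(6*t) - 7*t*exp(6*t), 3*t*exp(6*t) + exp(6*t), -3*t^2*exp(6*t)/2 + 8*t*exp(6*t)]
  [-2*t^2*exp(6*t) + 6*t*exp(6*t), -2*t*exp(6*t), t^2*exp(6*t) - 6*t*exp(6*t) + exp(6*t)]

Strategy: write A = P · J · P⁻¹ where J is a Jordan canonical form, so e^{tA} = P · e^{tJ} · P⁻¹, and e^{tJ} can be computed block-by-block.

A has Jordan form
J =
  [6, 1, 0]
  [0, 6, 1]
  [0, 0, 6]
(up to reordering of blocks).

Per-block formulas:
  For a 3×3 Jordan block J_3(6): exp(t · J_3(6)) = e^(6t)·(I + t·N + (t^2/2)·N^2), where N is the 3×3 nilpotent shift.

After assembling e^{tJ} and conjugating by P, we get:

e^{tA} =
  [-t^2*exp(6*t) + 3*t*exp(6*t) + exp(6*t), -t*exp(6*t), t^2*exp(6*t)/2 - 3*t*exp(6*t)]
  [3*t^2*exp(6*t) - 7*t*exp(6*t), 3*t*exp(6*t) + exp(6*t), -3*t^2*exp(6*t)/2 + 8*t*exp(6*t)]
  [-2*t^2*exp(6*t) + 6*t*exp(6*t), -2*t*exp(6*t), t^2*exp(6*t) - 6*t*exp(6*t) + exp(6*t)]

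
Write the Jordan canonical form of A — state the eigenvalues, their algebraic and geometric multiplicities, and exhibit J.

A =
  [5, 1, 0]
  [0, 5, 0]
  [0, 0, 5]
J_2(5) ⊕ J_1(5)

The characteristic polynomial is
  det(x·I − A) = x^3 - 15*x^2 + 75*x - 125 = (x - 5)^3

Eigenvalues and multiplicities (the geometric multiplicity of λ is n − rank(A − λI), which equals the number of Jordan blocks for λ):
  λ = 5: algebraic multiplicity = 3, geometric multiplicity = 2

Determining the block sizes for each eigenvalue:
  λ = 5: 2 blocks summing to 3 forces exactly one block of size 2 and the rest size 1 → block sizes [2, 1]

Assembling the blocks gives a Jordan form
J =
  [5, 1, 0]
  [0, 5, 0]
  [0, 0, 5]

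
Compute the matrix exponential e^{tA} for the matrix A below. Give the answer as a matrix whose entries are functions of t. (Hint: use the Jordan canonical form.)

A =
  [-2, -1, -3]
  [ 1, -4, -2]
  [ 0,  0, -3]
e^{tA} =
  [t*exp(-3*t) + exp(-3*t), -t*exp(-3*t), -t^2*exp(-3*t)/2 - 3*t*exp(-3*t)]
  [t*exp(-3*t), -t*exp(-3*t) + exp(-3*t), -t^2*exp(-3*t)/2 - 2*t*exp(-3*t)]
  [0, 0, exp(-3*t)]

Strategy: write A = P · J · P⁻¹ where J is a Jordan canonical form, so e^{tA} = P · e^{tJ} · P⁻¹, and e^{tJ} can be computed block-by-block.

A has Jordan form
J =
  [-3,  1,  0]
  [ 0, -3,  1]
  [ 0,  0, -3]
(up to reordering of blocks).

Per-block formulas:
  For a 3×3 Jordan block J_3(-3): exp(t · J_3(-3)) = e^(-3t)·(I + t·N + (t^2/2)·N^2), where N is the 3×3 nilpotent shift.

After assembling e^{tJ} and conjugating by P, we get:

e^{tA} =
  [t*exp(-3*t) + exp(-3*t), -t*exp(-3*t), -t^2*exp(-3*t)/2 - 3*t*exp(-3*t)]
  [t*exp(-3*t), -t*exp(-3*t) + exp(-3*t), -t^2*exp(-3*t)/2 - 2*t*exp(-3*t)]
  [0, 0, exp(-3*t)]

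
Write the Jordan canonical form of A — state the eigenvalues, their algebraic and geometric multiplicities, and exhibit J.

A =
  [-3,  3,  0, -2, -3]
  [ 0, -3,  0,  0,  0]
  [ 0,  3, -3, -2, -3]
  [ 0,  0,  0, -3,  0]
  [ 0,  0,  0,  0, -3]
J_2(-3) ⊕ J_1(-3) ⊕ J_1(-3) ⊕ J_1(-3)

The characteristic polynomial is
  det(x·I − A) = x^5 + 15*x^4 + 90*x^3 + 270*x^2 + 405*x + 243 = (x + 3)^5

Eigenvalues and multiplicities (the geometric multiplicity of λ is n − rank(A − λI), which equals the number of Jordan blocks for λ):
  λ = -3: algebraic multiplicity = 5, geometric multiplicity = 4

Determining the block sizes for each eigenvalue:
  λ = -3: 4 blocks summing to 5 forces exactly one block of size 2 and the rest size 1 → block sizes [2, 1, 1, 1]

Assembling the blocks gives a Jordan form
J =
  [-3,  1,  0,  0,  0]
  [ 0, -3,  0,  0,  0]
  [ 0,  0, -3,  0,  0]
  [ 0,  0,  0, -3,  0]
  [ 0,  0,  0,  0, -3]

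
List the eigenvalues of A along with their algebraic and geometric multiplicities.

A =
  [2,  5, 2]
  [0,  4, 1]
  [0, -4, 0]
λ = 2: alg = 3, geom = 1

Step 1 — factor the characteristic polynomial to read off the algebraic multiplicities:
  χ_A(x) = (x - 2)^3

Step 2 — compute geometric multiplicities via the rank-nullity identity g(λ) = n − rank(A − λI):
  rank(A − (2)·I) = 2, so dim ker(A − (2)·I) = n − 2 = 1

Summary:
  λ = 2: algebraic multiplicity = 3, geometric multiplicity = 1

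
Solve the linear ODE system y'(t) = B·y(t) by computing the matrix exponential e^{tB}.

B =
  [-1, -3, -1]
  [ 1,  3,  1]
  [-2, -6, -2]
e^{tB} =
  [1 - t, -3*t, -t]
  [t, 3*t + 1, t]
  [-2*t, -6*t, 1 - 2*t]

Strategy: write B = P · J · P⁻¹ where J is a Jordan canonical form, so e^{tB} = P · e^{tJ} · P⁻¹, and e^{tJ} can be computed block-by-block.

B has Jordan form
J =
  [0, 1, 0]
  [0, 0, 0]
  [0, 0, 0]
(up to reordering of blocks).

Per-block formulas:
  For a 1×1 block at λ = 0: exp(t · [0]) = [e^(0t)].
  For a 2×2 Jordan block J_2(0): exp(t · J_2(0)) = e^(0t)·(I + t·N), where N is the 2×2 nilpotent shift.

After assembling e^{tJ} and conjugating by P, we get:

e^{tB} =
  [1 - t, -3*t, -t]
  [t, 3*t + 1, t]
  [-2*t, -6*t, 1 - 2*t]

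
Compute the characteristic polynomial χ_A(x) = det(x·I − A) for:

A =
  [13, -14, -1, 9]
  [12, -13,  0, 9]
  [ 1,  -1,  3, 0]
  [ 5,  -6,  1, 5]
x^4 - 8*x^3 + 24*x^2 - 32*x + 16

Expanding det(x·I − A) (e.g. by cofactor expansion or by noting that A is similar to its Jordan form J, which has the same characteristic polynomial as A) gives
  χ_A(x) = x^4 - 8*x^3 + 24*x^2 - 32*x + 16
which factors as (x - 2)^4. The eigenvalues (with algebraic multiplicities) are λ = 2 with multiplicity 4.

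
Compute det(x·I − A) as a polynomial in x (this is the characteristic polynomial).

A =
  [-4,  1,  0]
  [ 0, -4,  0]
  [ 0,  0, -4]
x^3 + 12*x^2 + 48*x + 64

Expanding det(x·I − A) (e.g. by cofactor expansion or by noting that A is similar to its Jordan form J, which has the same characteristic polynomial as A) gives
  χ_A(x) = x^3 + 12*x^2 + 48*x + 64
which factors as (x + 4)^3. The eigenvalues (with algebraic multiplicities) are λ = -4 with multiplicity 3.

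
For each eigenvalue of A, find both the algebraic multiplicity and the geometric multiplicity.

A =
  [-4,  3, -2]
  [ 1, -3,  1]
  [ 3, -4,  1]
λ = -2: alg = 3, geom = 1

Step 1 — factor the characteristic polynomial to read off the algebraic multiplicities:
  χ_A(x) = (x + 2)^3

Step 2 — compute geometric multiplicities via the rank-nullity identity g(λ) = n − rank(A − λI):
  rank(A − (-2)·I) = 2, so dim ker(A − (-2)·I) = n − 2 = 1

Summary:
  λ = -2: algebraic multiplicity = 3, geometric multiplicity = 1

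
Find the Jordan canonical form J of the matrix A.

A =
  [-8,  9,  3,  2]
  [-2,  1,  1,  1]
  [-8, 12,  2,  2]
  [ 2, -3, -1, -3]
J_3(-2) ⊕ J_1(-2)

The characteristic polynomial is
  det(x·I − A) = x^4 + 8*x^3 + 24*x^2 + 32*x + 16 = (x + 2)^4

Eigenvalues and multiplicities (the geometric multiplicity of λ is n − rank(A − λI), which equals the number of Jordan blocks for λ):
  λ = -2: algebraic multiplicity = 4, geometric multiplicity = 2

Determining the block sizes for each eigenvalue:
  λ = -2: with am = 4 and gm = 2, the partition is not yet determined (e.g. several partitions of 4 into 2 parts exist). Let N = A − (-2)·I. Computing rank(N^1) = 2, rank(N^2) = 1, rank(N^3) = 0; the number of blocks of size ≥ j is rank(N^{j−1}) − rank(N^j), giving [2, 1, 1]. So we have 1 block(s) of size 3, 1 block(s) of size 1 → block sizes [3, 1]

Assembling the blocks gives a Jordan form
J =
  [-2,  1,  0,  0]
  [ 0, -2,  1,  0]
  [ 0,  0, -2,  0]
  [ 0,  0,  0, -2]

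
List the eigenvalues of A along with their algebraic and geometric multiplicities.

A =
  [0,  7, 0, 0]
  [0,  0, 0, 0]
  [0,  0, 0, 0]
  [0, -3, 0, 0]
λ = 0: alg = 4, geom = 3

Step 1 — factor the characteristic polynomial to read off the algebraic multiplicities:
  χ_A(x) = x^4

Step 2 — compute geometric multiplicities via the rank-nullity identity g(λ) = n − rank(A − λI):
  rank(A − (0)·I) = 1, so dim ker(A − (0)·I) = n − 1 = 3

Summary:
  λ = 0: algebraic multiplicity = 4, geometric multiplicity = 3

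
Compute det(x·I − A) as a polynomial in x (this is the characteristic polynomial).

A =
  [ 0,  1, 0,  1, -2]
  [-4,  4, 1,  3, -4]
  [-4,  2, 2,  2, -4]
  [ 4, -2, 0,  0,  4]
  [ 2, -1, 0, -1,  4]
x^5 - 10*x^4 + 40*x^3 - 80*x^2 + 80*x - 32

Expanding det(x·I − A) (e.g. by cofactor expansion or by noting that A is similar to its Jordan form J, which has the same characteristic polynomial as A) gives
  χ_A(x) = x^5 - 10*x^4 + 40*x^3 - 80*x^2 + 80*x - 32
which factors as (x - 2)^5. The eigenvalues (with algebraic multiplicities) are λ = 2 with multiplicity 5.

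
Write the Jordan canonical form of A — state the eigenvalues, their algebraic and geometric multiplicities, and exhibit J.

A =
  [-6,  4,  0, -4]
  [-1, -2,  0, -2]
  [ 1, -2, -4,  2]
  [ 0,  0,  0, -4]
J_2(-4) ⊕ J_1(-4) ⊕ J_1(-4)

The characteristic polynomial is
  det(x·I − A) = x^4 + 16*x^3 + 96*x^2 + 256*x + 256 = (x + 4)^4

Eigenvalues and multiplicities (the geometric multiplicity of λ is n − rank(A − λI), which equals the number of Jordan blocks for λ):
  λ = -4: algebraic multiplicity = 4, geometric multiplicity = 3

Determining the block sizes for each eigenvalue:
  λ = -4: 3 blocks summing to 4 forces exactly one block of size 2 and the rest size 1 → block sizes [2, 1, 1]

Assembling the blocks gives a Jordan form
J =
  [-4,  1,  0,  0]
  [ 0, -4,  0,  0]
  [ 0,  0, -4,  0]
  [ 0,  0,  0, -4]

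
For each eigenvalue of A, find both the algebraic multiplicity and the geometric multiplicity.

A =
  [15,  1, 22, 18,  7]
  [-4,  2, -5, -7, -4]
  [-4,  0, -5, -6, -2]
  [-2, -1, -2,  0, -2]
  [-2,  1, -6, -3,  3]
λ = 3: alg = 5, geom = 2

Step 1 — factor the characteristic polynomial to read off the algebraic multiplicities:
  χ_A(x) = (x - 3)^5

Step 2 — compute geometric multiplicities via the rank-nullity identity g(λ) = n − rank(A − λI):
  rank(A − (3)·I) = 3, so dim ker(A − (3)·I) = n − 3 = 2

Summary:
  λ = 3: algebraic multiplicity = 5, geometric multiplicity = 2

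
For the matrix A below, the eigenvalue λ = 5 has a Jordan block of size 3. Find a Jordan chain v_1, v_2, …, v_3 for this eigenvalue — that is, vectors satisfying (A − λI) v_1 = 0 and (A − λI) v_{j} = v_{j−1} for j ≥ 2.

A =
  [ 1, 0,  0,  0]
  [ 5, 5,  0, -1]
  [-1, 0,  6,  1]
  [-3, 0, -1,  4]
A Jordan chain for λ = 5 of length 3:
v_1 = (0, 1, 0, 0)ᵀ
v_2 = (0, 0, 1, -1)ᵀ
v_3 = (0, 0, 1, 0)ᵀ

Let N = A − (5)·I. We want v_3 with N^3 v_3 = 0 but N^2 v_3 ≠ 0; then v_{j-1} := N · v_j for j = 3, …, 2.

Pick v_3 = (0, 0, 1, 0)ᵀ.
Then v_2 = N · v_3 = (0, 0, 1, -1)ᵀ.
Then v_1 = N · v_2 = (0, 1, 0, 0)ᵀ.

Sanity check: (A − (5)·I) v_1 = (0, 0, 0, 0)ᵀ = 0. ✓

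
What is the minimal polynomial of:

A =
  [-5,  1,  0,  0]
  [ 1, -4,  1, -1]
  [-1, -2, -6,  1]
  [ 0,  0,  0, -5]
x^3 + 15*x^2 + 75*x + 125

The characteristic polynomial is χ_A(x) = (x + 5)^4, so the eigenvalues are known. The minimal polynomial is
  m_A(x) = Π_λ (x − λ)^{k_λ}
where k_λ is the size of the *largest* Jordan block for λ (equivalently, the smallest k with (A − λI)^k v = 0 for every generalised eigenvector v of λ).

  λ = -5: largest Jordan block has size 3, contributing (x + 5)^3

So m_A(x) = (x + 5)^3 = x^3 + 15*x^2 + 75*x + 125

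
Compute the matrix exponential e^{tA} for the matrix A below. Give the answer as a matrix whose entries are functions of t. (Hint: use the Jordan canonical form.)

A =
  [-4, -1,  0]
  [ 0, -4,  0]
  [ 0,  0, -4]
e^{tA} =
  [exp(-4*t), -t*exp(-4*t), 0]
  [0, exp(-4*t), 0]
  [0, 0, exp(-4*t)]

Strategy: write A = P · J · P⁻¹ where J is a Jordan canonical form, so e^{tA} = P · e^{tJ} · P⁻¹, and e^{tJ} can be computed block-by-block.

A has Jordan form
J =
  [-4,  1,  0]
  [ 0, -4,  0]
  [ 0,  0, -4]
(up to reordering of blocks).

Per-block formulas:
  For a 1×1 block at λ = -4: exp(t · [-4]) = [e^(-4t)].
  For a 2×2 Jordan block J_2(-4): exp(t · J_2(-4)) = e^(-4t)·(I + t·N), where N is the 2×2 nilpotent shift.

After assembling e^{tJ} and conjugating by P, we get:

e^{tA} =
  [exp(-4*t), -t*exp(-4*t), 0]
  [0, exp(-4*t), 0]
  [0, 0, exp(-4*t)]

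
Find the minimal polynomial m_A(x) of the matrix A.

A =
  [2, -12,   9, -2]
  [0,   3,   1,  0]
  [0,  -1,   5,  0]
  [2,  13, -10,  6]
x^3 - 12*x^2 + 48*x - 64

The characteristic polynomial is χ_A(x) = (x - 4)^4, so the eigenvalues are known. The minimal polynomial is
  m_A(x) = Π_λ (x − λ)^{k_λ}
where k_λ is the size of the *largest* Jordan block for λ (equivalently, the smallest k with (A − λI)^k v = 0 for every generalised eigenvector v of λ).

  λ = 4: largest Jordan block has size 3, contributing (x − 4)^3

So m_A(x) = (x - 4)^3 = x^3 - 12*x^2 + 48*x - 64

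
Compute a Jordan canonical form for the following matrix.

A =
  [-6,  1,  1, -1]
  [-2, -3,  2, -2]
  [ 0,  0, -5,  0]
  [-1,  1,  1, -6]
J_2(-5) ⊕ J_1(-5) ⊕ J_1(-5)

The characteristic polynomial is
  det(x·I − A) = x^4 + 20*x^3 + 150*x^2 + 500*x + 625 = (x + 5)^4

Eigenvalues and multiplicities (the geometric multiplicity of λ is n − rank(A − λI), which equals the number of Jordan blocks for λ):
  λ = -5: algebraic multiplicity = 4, geometric multiplicity = 3

Determining the block sizes for each eigenvalue:
  λ = -5: 3 blocks summing to 4 forces exactly one block of size 2 and the rest size 1 → block sizes [2, 1, 1]

Assembling the blocks gives a Jordan form
J =
  [-5,  1,  0,  0]
  [ 0, -5,  0,  0]
  [ 0,  0, -5,  0]
  [ 0,  0,  0, -5]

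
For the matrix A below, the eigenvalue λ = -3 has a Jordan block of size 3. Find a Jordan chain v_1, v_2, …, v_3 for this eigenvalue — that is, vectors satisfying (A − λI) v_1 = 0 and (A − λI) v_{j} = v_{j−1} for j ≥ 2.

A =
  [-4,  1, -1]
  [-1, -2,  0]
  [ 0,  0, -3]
A Jordan chain for λ = -3 of length 3:
v_1 = (1, 1, 0)ᵀ
v_2 = (-1, 0, 0)ᵀ
v_3 = (0, 0, 1)ᵀ

Let N = A − (-3)·I. We want v_3 with N^3 v_3 = 0 but N^2 v_3 ≠ 0; then v_{j-1} := N · v_j for j = 3, …, 2.

Pick v_3 = (0, 0, 1)ᵀ.
Then v_2 = N · v_3 = (-1, 0, 0)ᵀ.
Then v_1 = N · v_2 = (1, 1, 0)ᵀ.

Sanity check: (A − (-3)·I) v_1 = (0, 0, 0)ᵀ = 0. ✓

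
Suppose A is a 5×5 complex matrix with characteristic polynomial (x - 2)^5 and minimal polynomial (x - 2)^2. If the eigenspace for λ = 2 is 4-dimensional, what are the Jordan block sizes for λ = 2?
Block sizes for λ = 2: [2, 1, 1, 1]

Step 1 — from the characteristic polynomial, algebraic multiplicity of λ = 2 is 5. From dim ker(A − (2)·I) = 4, there are exactly 4 Jordan blocks for λ = 2.
Step 2 — from the minimal polynomial, the factor (x − 2)^2 tells us the largest block for λ = 2 has size 2.
Step 3 — with total size 5, 4 blocks, and largest block 2, the block sizes (in nonincreasing order) are [2, 1, 1, 1].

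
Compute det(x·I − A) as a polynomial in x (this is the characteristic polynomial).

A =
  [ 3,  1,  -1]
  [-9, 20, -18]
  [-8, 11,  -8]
x^3 - 15*x^2 + 75*x - 125

Expanding det(x·I − A) (e.g. by cofactor expansion or by noting that A is similar to its Jordan form J, which has the same characteristic polynomial as A) gives
  χ_A(x) = x^3 - 15*x^2 + 75*x - 125
which factors as (x - 5)^3. The eigenvalues (with algebraic multiplicities) are λ = 5 with multiplicity 3.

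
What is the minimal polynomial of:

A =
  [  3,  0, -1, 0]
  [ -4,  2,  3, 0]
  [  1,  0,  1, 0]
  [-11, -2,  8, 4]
x^4 - 10*x^3 + 36*x^2 - 56*x + 32

The characteristic polynomial is χ_A(x) = (x - 4)*(x - 2)^3, so the eigenvalues are known. The minimal polynomial is
  m_A(x) = Π_λ (x − λ)^{k_λ}
where k_λ is the size of the *largest* Jordan block for λ (equivalently, the smallest k with (A − λI)^k v = 0 for every generalised eigenvector v of λ).

  λ = 2: largest Jordan block has size 3, contributing (x − 2)^3
  λ = 4: largest Jordan block has size 1, contributing (x − 4)

So m_A(x) = (x - 4)*(x - 2)^3 = x^4 - 10*x^3 + 36*x^2 - 56*x + 32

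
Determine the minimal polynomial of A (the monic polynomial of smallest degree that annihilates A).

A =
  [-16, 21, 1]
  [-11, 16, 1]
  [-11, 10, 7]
x^3 - 7*x^2 - 24*x + 180

The characteristic polynomial is χ_A(x) = (x - 6)^2*(x + 5), so the eigenvalues are known. The minimal polynomial is
  m_A(x) = Π_λ (x − λ)^{k_λ}
where k_λ is the size of the *largest* Jordan block for λ (equivalently, the smallest k with (A − λI)^k v = 0 for every generalised eigenvector v of λ).

  λ = -5: largest Jordan block has size 1, contributing (x + 5)
  λ = 6: largest Jordan block has size 2, contributing (x − 6)^2

So m_A(x) = (x - 6)^2*(x + 5) = x^3 - 7*x^2 - 24*x + 180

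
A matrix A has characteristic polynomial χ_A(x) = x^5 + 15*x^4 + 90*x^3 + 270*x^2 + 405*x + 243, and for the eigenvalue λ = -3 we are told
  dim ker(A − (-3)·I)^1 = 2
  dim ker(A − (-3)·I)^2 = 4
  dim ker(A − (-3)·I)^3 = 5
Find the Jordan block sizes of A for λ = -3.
Block sizes for λ = -3: [3, 2]

From the dimensions of kernels of powers, the number of Jordan blocks of size at least j is d_j − d_{j−1} where d_j = dim ker(N^j) (with d_0 = 0). Computing the differences gives [2, 2, 1].
The number of blocks of size exactly k is (#blocks of size ≥ k) − (#blocks of size ≥ k + 1), so the partition is: 1 block(s) of size 2, 1 block(s) of size 3.
In nonincreasing order the block sizes are [3, 2].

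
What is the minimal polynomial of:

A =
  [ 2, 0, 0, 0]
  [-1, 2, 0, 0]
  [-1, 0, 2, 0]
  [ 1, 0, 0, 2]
x^2 - 4*x + 4

The characteristic polynomial is χ_A(x) = (x - 2)^4, so the eigenvalues are known. The minimal polynomial is
  m_A(x) = Π_λ (x − λ)^{k_λ}
where k_λ is the size of the *largest* Jordan block for λ (equivalently, the smallest k with (A − λI)^k v = 0 for every generalised eigenvector v of λ).

  λ = 2: largest Jordan block has size 2, contributing (x − 2)^2

So m_A(x) = (x - 2)^2 = x^2 - 4*x + 4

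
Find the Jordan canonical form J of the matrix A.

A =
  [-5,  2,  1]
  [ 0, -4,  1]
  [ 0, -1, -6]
J_3(-5)

The characteristic polynomial is
  det(x·I − A) = x^3 + 15*x^2 + 75*x + 125 = (x + 5)^3

Eigenvalues and multiplicities (the geometric multiplicity of λ is n − rank(A − λI), which equals the number of Jordan blocks for λ):
  λ = -5: algebraic multiplicity = 3, geometric multiplicity = 1

Determining the block sizes for each eigenvalue:
  λ = -5: one block (gm = 1), so the single block has size am = 3 → block sizes [3]

Assembling the blocks gives a Jordan form
J =
  [-5,  1,  0]
  [ 0, -5,  1]
  [ 0,  0, -5]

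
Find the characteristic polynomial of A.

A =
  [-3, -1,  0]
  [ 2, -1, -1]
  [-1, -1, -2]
x^3 + 6*x^2 + 12*x + 8

Expanding det(x·I − A) (e.g. by cofactor expansion or by noting that A is similar to its Jordan form J, which has the same characteristic polynomial as A) gives
  χ_A(x) = x^3 + 6*x^2 + 12*x + 8
which factors as (x + 2)^3. The eigenvalues (with algebraic multiplicities) are λ = -2 with multiplicity 3.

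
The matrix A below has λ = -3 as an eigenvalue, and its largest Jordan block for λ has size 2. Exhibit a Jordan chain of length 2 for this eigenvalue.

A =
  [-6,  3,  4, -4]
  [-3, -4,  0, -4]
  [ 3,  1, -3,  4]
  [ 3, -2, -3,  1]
A Jordan chain for λ = -3 of length 2:
v_1 = (-3, -3, 3, 3)ᵀ
v_2 = (1, 0, 0, 0)ᵀ

Let N = A − (-3)·I. We want v_2 with N^2 v_2 = 0 but N^1 v_2 ≠ 0; then v_{j-1} := N · v_j for j = 2, …, 2.

Pick v_2 = (1, 0, 0, 0)ᵀ.
Then v_1 = N · v_2 = (-3, -3, 3, 3)ᵀ.

Sanity check: (A − (-3)·I) v_1 = (0, 0, 0, 0)ᵀ = 0. ✓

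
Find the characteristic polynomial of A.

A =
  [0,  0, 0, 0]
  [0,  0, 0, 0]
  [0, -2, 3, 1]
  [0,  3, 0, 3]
x^4 - 6*x^3 + 9*x^2

Expanding det(x·I − A) (e.g. by cofactor expansion or by noting that A is similar to its Jordan form J, which has the same characteristic polynomial as A) gives
  χ_A(x) = x^4 - 6*x^3 + 9*x^2
which factors as x^2*(x - 3)^2. The eigenvalues (with algebraic multiplicities) are λ = 0 with multiplicity 2, λ = 3 with multiplicity 2.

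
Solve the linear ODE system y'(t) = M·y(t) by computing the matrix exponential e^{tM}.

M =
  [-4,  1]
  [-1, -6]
e^{tM} =
  [t*exp(-5*t) + exp(-5*t), t*exp(-5*t)]
  [-t*exp(-5*t), -t*exp(-5*t) + exp(-5*t)]

Strategy: write M = P · J · P⁻¹ where J is a Jordan canonical form, so e^{tM} = P · e^{tJ} · P⁻¹, and e^{tJ} can be computed block-by-block.

M has Jordan form
J =
  [-5,  1]
  [ 0, -5]
(up to reordering of blocks).

Per-block formulas:
  For a 2×2 Jordan block J_2(-5): exp(t · J_2(-5)) = e^(-5t)·(I + t·N), where N is the 2×2 nilpotent shift.

After assembling e^{tJ} and conjugating by P, we get:

e^{tM} =
  [t*exp(-5*t) + exp(-5*t), t*exp(-5*t)]
  [-t*exp(-5*t), -t*exp(-5*t) + exp(-5*t)]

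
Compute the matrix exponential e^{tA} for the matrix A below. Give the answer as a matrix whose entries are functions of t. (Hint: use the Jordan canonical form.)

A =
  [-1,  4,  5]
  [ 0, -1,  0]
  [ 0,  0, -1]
e^{tA} =
  [exp(-t), 4*t*exp(-t), 5*t*exp(-t)]
  [0, exp(-t), 0]
  [0, 0, exp(-t)]

Strategy: write A = P · J · P⁻¹ where J is a Jordan canonical form, so e^{tA} = P · e^{tJ} · P⁻¹, and e^{tJ} can be computed block-by-block.

A has Jordan form
J =
  [-1,  1,  0]
  [ 0, -1,  0]
  [ 0,  0, -1]
(up to reordering of blocks).

Per-block formulas:
  For a 1×1 block at λ = -1: exp(t · [-1]) = [e^(-1t)].
  For a 2×2 Jordan block J_2(-1): exp(t · J_2(-1)) = e^(-1t)·(I + t·N), where N is the 2×2 nilpotent shift.

After assembling e^{tJ} and conjugating by P, we get:

e^{tA} =
  [exp(-t), 4*t*exp(-t), 5*t*exp(-t)]
  [0, exp(-t), 0]
  [0, 0, exp(-t)]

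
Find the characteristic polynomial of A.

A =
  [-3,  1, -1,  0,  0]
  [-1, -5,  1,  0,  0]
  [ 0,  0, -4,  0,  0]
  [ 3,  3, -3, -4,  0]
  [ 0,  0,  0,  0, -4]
x^5 + 20*x^4 + 160*x^3 + 640*x^2 + 1280*x + 1024

Expanding det(x·I − A) (e.g. by cofactor expansion or by noting that A is similar to its Jordan form J, which has the same characteristic polynomial as A) gives
  χ_A(x) = x^5 + 20*x^4 + 160*x^3 + 640*x^2 + 1280*x + 1024
which factors as (x + 4)^5. The eigenvalues (with algebraic multiplicities) are λ = -4 with multiplicity 5.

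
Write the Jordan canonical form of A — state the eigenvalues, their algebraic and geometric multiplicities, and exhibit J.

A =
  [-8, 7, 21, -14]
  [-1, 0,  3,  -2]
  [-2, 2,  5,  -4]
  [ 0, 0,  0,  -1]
J_2(-1) ⊕ J_1(-1) ⊕ J_1(-1)

The characteristic polynomial is
  det(x·I − A) = x^4 + 4*x^3 + 6*x^2 + 4*x + 1 = (x + 1)^4

Eigenvalues and multiplicities (the geometric multiplicity of λ is n − rank(A − λI), which equals the number of Jordan blocks for λ):
  λ = -1: algebraic multiplicity = 4, geometric multiplicity = 3

Determining the block sizes for each eigenvalue:
  λ = -1: 3 blocks summing to 4 forces exactly one block of size 2 and the rest size 1 → block sizes [2, 1, 1]

Assembling the blocks gives a Jordan form
J =
  [-1,  1,  0,  0]
  [ 0, -1,  0,  0]
  [ 0,  0, -1,  0]
  [ 0,  0,  0, -1]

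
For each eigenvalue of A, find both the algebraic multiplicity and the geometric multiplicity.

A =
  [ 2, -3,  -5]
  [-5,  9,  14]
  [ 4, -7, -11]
λ = 0: alg = 3, geom = 1

Step 1 — factor the characteristic polynomial to read off the algebraic multiplicities:
  χ_A(x) = x^3

Step 2 — compute geometric multiplicities via the rank-nullity identity g(λ) = n − rank(A − λI):
  rank(A − (0)·I) = 2, so dim ker(A − (0)·I) = n − 2 = 1

Summary:
  λ = 0: algebraic multiplicity = 3, geometric multiplicity = 1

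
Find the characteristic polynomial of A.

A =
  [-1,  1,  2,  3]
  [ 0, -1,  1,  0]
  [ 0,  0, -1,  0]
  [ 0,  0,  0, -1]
x^4 + 4*x^3 + 6*x^2 + 4*x + 1

Expanding det(x·I − A) (e.g. by cofactor expansion or by noting that A is similar to its Jordan form J, which has the same characteristic polynomial as A) gives
  χ_A(x) = x^4 + 4*x^3 + 6*x^2 + 4*x + 1
which factors as (x + 1)^4. The eigenvalues (with algebraic multiplicities) are λ = -1 with multiplicity 4.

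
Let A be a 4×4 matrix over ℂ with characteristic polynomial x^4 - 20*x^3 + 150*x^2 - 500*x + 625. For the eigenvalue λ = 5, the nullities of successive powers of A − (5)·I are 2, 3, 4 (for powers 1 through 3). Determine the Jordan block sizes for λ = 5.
Block sizes for λ = 5: [3, 1]

From the dimensions of kernels of powers, the number of Jordan blocks of size at least j is d_j − d_{j−1} where d_j = dim ker(N^j) (with d_0 = 0). Computing the differences gives [2, 1, 1].
The number of blocks of size exactly k is (#blocks of size ≥ k) − (#blocks of size ≥ k + 1), so the partition is: 1 block(s) of size 1, 1 block(s) of size 3.
In nonincreasing order the block sizes are [3, 1].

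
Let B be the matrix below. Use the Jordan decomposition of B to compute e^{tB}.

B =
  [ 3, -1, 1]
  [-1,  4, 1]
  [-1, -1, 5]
e^{tB} =
  [t^2*exp(4*t)/2 - t*exp(4*t) + exp(4*t), -t*exp(4*t), -t^2*exp(4*t)/2 + t*exp(4*t)]
  [-t*exp(4*t), exp(4*t), t*exp(4*t)]
  [t^2*exp(4*t)/2 - t*exp(4*t), -t*exp(4*t), -t^2*exp(4*t)/2 + t*exp(4*t) + exp(4*t)]

Strategy: write B = P · J · P⁻¹ where J is a Jordan canonical form, so e^{tB} = P · e^{tJ} · P⁻¹, and e^{tJ} can be computed block-by-block.

B has Jordan form
J =
  [4, 1, 0]
  [0, 4, 1]
  [0, 0, 4]
(up to reordering of blocks).

Per-block formulas:
  For a 3×3 Jordan block J_3(4): exp(t · J_3(4)) = e^(4t)·(I + t·N + (t^2/2)·N^2), where N is the 3×3 nilpotent shift.

After assembling e^{tJ} and conjugating by P, we get:

e^{tB} =
  [t^2*exp(4*t)/2 - t*exp(4*t) + exp(4*t), -t*exp(4*t), -t^2*exp(4*t)/2 + t*exp(4*t)]
  [-t*exp(4*t), exp(4*t), t*exp(4*t)]
  [t^2*exp(4*t)/2 - t*exp(4*t), -t*exp(4*t), -t^2*exp(4*t)/2 + t*exp(4*t) + exp(4*t)]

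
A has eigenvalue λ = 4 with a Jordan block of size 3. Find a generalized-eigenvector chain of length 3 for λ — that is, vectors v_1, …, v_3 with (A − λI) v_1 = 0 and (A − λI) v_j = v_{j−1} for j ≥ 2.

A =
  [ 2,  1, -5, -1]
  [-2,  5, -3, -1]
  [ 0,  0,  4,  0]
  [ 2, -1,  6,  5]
A Jordan chain for λ = 4 of length 3:
v_1 = (1, 1, 0, -1)ᵀ
v_2 = (-5, -3, 0, 6)ᵀ
v_3 = (0, 0, 1, 0)ᵀ

Let N = A − (4)·I. We want v_3 with N^3 v_3 = 0 but N^2 v_3 ≠ 0; then v_{j-1} := N · v_j for j = 3, …, 2.

Pick v_3 = (0, 0, 1, 0)ᵀ.
Then v_2 = N · v_3 = (-5, -3, 0, 6)ᵀ.
Then v_1 = N · v_2 = (1, 1, 0, -1)ᵀ.

Sanity check: (A − (4)·I) v_1 = (0, 0, 0, 0)ᵀ = 0. ✓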